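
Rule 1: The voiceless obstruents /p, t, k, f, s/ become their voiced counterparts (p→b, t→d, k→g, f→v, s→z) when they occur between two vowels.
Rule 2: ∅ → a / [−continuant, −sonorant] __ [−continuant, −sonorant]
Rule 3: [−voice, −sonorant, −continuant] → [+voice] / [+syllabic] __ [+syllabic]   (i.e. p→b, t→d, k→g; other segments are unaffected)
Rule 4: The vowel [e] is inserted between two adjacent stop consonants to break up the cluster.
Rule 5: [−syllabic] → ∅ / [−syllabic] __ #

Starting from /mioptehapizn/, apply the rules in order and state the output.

miobadehabiz

Rule 1 (intervocalic voicing): /p/ is a voiceless obstruent between vowels /a/ and /i/, so it voices to [b]. /mioptehapizn/ → mioptehabizn.
Rule 2 (stop-cluster a-epenthesis): /p/ and /t/ form a stop–stop cluster, so [a] is inserted between them. /mioptehabizn/ → miopatehabizn.
Rule 3 (intervocalic voicing): /p/ is a voiceless stop between vowels /o/ and /a/, so it voices to [b]. /t/ is a voiceless stop between vowels /a/ and /e/, so it voices to [d]. /miopatehabizn/ → miobadehabizn.
Rule 4 (stop-cluster e-epenthesis): no segment meets the environment; /miobadehabizn/ is unchanged.
Rule 5 (final cluster simplification): /n/ is the second consonant of a word-final cluster /zn/, so it deletes. /miobadehabizn/ → miobadehabiz.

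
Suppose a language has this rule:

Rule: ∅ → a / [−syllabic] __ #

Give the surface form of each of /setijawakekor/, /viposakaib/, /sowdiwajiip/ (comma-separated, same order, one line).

/setijawakekor/: the form ends in the consonant /r/, so [a] is inserted word-finally. → [setijawakekora].
/viposakaib/: the form ends in the consonant /b/, so [a] is inserted word-finally. → [viposakaiba].
/sowdiwajiip/: the form ends in the consonant /p/, so [a] is inserted word-finally. → [sowdiwajiipa].

setijawakekora, viposakaiba, sowdiwajiipa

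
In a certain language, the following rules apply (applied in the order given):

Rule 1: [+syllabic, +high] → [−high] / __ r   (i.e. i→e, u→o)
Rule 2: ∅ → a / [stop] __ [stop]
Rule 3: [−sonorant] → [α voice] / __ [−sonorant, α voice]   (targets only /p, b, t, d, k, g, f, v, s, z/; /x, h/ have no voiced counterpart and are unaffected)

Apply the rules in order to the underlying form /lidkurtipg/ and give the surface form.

lidakortipag

Rule 1 (pre-rhotic lowering): /u/ is a high vowel immediately before /r/, so it lowers to [o]. /lidkurtipg/ → lidkortipg.
Rule 2 (stop-cluster a-epenthesis): /d/ and /k/ form a stop–stop cluster, so [a] is inserted between them. /p/ and /g/ form a stop–stop cluster, so [a] is inserted between them. /lidkortipg/ → lidakortipag.
Rule 3 (regressive voicing assimilation): no segment meets the environment; /lidakortipag/ is unchanged.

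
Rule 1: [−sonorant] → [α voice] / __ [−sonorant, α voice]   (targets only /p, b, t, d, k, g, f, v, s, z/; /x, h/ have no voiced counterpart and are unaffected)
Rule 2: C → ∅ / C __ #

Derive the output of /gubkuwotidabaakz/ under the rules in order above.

gupkuwotidabaag

Rule 1 (regressive voicing assimilation): /b/ precedes the voiceless obstruent /k/, so it devoices to [p] by assimilation. /k/ precedes the voiced obstruent /z/, so it voices to [g] by assimilation. /gubkuwotidabaakz/ → gupkuwotidabaagz.
Rule 2 (final cluster simplification): /z/ is the second consonant of a word-final cluster /gz/, so it deletes. /gupkuwotidabaagz/ → gupkuwotidabaag.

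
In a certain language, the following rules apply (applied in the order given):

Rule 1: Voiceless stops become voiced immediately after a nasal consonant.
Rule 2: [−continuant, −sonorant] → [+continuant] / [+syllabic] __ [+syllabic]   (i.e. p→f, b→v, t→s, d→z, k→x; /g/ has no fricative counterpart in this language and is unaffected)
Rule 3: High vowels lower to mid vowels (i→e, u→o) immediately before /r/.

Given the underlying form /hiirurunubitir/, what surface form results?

hierorunuviser

Rule 1 (post-nasal voicing): no segment meets the environment; /hiirurunubitir/ is unchanged.
Rule 2 (intervocalic spirantization): /b/ is a stop between vowels /u/ and /i/, so it spirantizes to the fricative [v]. /t/ is a stop between vowels /i/ and /i/, so it spirantizes to the fricative [s]. /hiirurunubitir/ → hiirurunuvisir.
Rule 3 (pre-rhotic lowering): /i/ is a high vowel immediately before /r/, so it lowers to [e]. /u/ is a high vowel immediately before /r/, so it lowers to [o]. /i/ is a high vowel immediately before /r/, so it lowers to [e]. /hiirurunuvisir/ → hierorunuviser.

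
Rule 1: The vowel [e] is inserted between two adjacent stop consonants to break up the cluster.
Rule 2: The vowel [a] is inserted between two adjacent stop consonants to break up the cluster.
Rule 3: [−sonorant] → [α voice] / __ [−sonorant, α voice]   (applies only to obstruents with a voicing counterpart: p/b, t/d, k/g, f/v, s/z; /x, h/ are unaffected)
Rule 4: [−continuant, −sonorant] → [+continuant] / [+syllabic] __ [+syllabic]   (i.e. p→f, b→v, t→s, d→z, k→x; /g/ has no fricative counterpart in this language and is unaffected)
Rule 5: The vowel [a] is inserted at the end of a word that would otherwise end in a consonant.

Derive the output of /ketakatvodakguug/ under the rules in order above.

Rule 1 (stop-cluster e-epenthesis): /k/ and /g/ form a stop–stop cluster, so [e] is inserted between them. /ketakatvodakguug/ → ketakatvodakeguug.
Rule 2 (stop-cluster a-epenthesis): no segment meets the environment; /ketakatvodakeguug/ is unchanged.
Rule 3 (regressive voicing assimilation): /t/ precedes the voiced obstruent /v/, so it voices to [d] by assimilation. /ketakatvodakeguug/ → ketakadvodakeguug.
Rule 4 (intervocalic spirantization): /t/ is a stop between vowels /e/ and /a/, so it spirantizes to the fricative [s]. /k/ is a stop between vowels /a/ and /a/, so it spirantizes to the fricative [x]. /d/ is a stop between vowels /o/ and /a/, so it spirantizes to the fricative [z]. /k/ is a stop between vowels /a/ and /e/, so it spirantizes to the fricative [x]. /ketakadvodakeguug/ → kesaxadvozaxeguug.
Rule 5 (final a-epenthesis): the form ends in the consonant /g/, so [a] is inserted word-finally. /kesaxadvozaxeguug/ → kesaxadvozaxeguuga.

kesaxadvozaxeguuga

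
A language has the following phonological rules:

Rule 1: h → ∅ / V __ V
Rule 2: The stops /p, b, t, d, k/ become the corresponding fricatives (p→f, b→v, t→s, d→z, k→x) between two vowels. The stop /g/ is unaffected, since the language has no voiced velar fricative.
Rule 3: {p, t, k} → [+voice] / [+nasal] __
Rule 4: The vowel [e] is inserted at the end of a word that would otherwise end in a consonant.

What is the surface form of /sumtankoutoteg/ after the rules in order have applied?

sumdangousosege

Rule 1 (intervocalic h-deletion): no segment meets the environment; /sumtankoutoteg/ is unchanged.
Rule 2 (intervocalic spirantization): /t/ is a stop between vowels /u/ and /o/, so it spirantizes to the fricative [s]. /t/ is a stop between vowels /o/ and /e/, so it spirantizes to the fricative [s]. /sumtankoutoteg/ → sumtankousoseg.
Rule 3 (post-nasal voicing): /t/ is a voiceless stop immediately after the nasal /m/, so it voices to [d]. /k/ is a voiceless stop immediately after the nasal /n/, so it voices to [g]. /sumtankousoseg/ → sumdangousoseg.
Rule 4 (final e-epenthesis): the form ends in the consonant /g/, so [e] is inserted word-finally. /sumdangousoseg/ → sumdangousosege.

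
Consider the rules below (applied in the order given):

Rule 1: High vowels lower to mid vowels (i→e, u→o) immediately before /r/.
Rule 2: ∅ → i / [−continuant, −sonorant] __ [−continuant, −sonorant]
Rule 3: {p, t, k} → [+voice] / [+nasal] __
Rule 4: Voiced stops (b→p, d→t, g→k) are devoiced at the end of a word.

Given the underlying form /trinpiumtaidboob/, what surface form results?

trinbiumdaidiboop

Rule 1 (pre-rhotic lowering): no segment meets the environment; /trinpiumtaidboob/ is unchanged.
Rule 2 (stop-cluster i-epenthesis): /d/ and /b/ form a stop–stop cluster, so [i] is inserted between them. /trinpiumtaidboob/ → trinpiumtaidiboob.
Rule 3 (post-nasal voicing): /p/ is a voiceless stop immediately after the nasal /n/, so it voices to [b]. /t/ is a voiceless stop immediately after the nasal /m/, so it voices to [d]. /trinpiumtaidiboob/ → trinbiumdaidiboob.
Rule 4 (final devoicing): /b/ is a voiced stop in word-final position, so it devoices to [p]. /trinbiumdaidiboob/ → trinbiumdaidiboop.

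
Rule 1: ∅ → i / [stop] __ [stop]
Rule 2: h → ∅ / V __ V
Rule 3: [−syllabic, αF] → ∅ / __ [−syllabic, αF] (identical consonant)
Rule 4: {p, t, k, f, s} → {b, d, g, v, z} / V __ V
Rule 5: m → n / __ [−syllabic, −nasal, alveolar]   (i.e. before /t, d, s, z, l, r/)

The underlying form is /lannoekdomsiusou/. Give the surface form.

Rule 1 (stop-cluster i-epenthesis): /k/ and /d/ form a stop–stop cluster, so [i] is inserted between them. /lannoekdomsiusou/ → lannoekidomsiusou.
Rule 2 (intervocalic h-deletion): no segment meets the environment; /lannoekidomsiusou/ is unchanged.
Rule 3 (degemination): /nn/ is a geminate; the first /n/ deletes. /lannoekidomsiusou/ → lanoekidomsiusou.
Rule 4 (intervocalic voicing): /k/ is a voiceless obstruent between vowels /e/ and /i/, so it voices to [g]. /s/ is a voiceless obstruent between vowels /u/ and /o/, so it voices to [z]. /lanoekidomsiusou/ → lanoegidomsiuzou.
Rule 5 (nasal place assimilation): /m/ precedes the alveolar consonant /s/, so it assimilates in place to [n]. /lanoegidomsiuzou/ → lanoegidonsiuzou.

lanoegidonsiuzou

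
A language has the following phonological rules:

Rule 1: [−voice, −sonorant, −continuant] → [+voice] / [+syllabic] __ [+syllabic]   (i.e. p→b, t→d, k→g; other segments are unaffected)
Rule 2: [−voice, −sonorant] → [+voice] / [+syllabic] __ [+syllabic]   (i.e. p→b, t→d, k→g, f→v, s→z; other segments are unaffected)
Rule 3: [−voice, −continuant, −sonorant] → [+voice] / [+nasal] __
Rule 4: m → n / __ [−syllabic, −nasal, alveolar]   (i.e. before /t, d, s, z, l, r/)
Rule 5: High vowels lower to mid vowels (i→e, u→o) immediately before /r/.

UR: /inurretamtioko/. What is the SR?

inorredandiogo

Rule 1 (intervocalic voicing): /t/ is a voiceless stop between vowels /e/ and /a/, so it voices to [d]. /k/ is a voiceless stop between vowels /o/ and /o/, so it voices to [g]. /inurretamtioko/ → inurredamtiogo.
Rule 2 (intervocalic voicing): no segment meets the environment; /inurredamtiogo/ is unchanged.
Rule 3 (post-nasal voicing): /t/ is a voiceless stop immediately after the nasal /m/, so it voices to [d]. /inurredamtiogo/ → inurredamdiogo.
Rule 4 (nasal place assimilation): /m/ precedes the alveolar consonant /d/, so it assimilates in place to [n]. /inurredamdiogo/ → inurredandiogo.
Rule 5 (pre-rhotic lowering): /u/ is a high vowel immediately before /r/, so it lowers to [o]. /inurredandiogo/ → inorredandiogo.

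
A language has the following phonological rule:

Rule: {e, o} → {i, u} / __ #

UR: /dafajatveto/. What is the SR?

dafajatvetu

Scanning /dafajatveto/: /e/ at position 9 is not in the conditioning environment; /o/ is a mid vowel in word-final position, so it raises to [u].
Result: [dafajatvetu].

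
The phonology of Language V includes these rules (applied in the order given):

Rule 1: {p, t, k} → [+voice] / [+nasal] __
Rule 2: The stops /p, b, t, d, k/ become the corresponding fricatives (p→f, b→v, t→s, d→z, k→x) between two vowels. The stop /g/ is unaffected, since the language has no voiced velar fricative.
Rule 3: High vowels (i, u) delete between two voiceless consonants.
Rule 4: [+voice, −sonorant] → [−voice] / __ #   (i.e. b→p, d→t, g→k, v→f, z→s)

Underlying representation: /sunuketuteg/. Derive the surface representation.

sunuxessek

Rule 1 (post-nasal voicing): no segment meets the environment; /sunuketuteg/ is unchanged.
Rule 2 (intervocalic spirantization): /k/ is a stop between vowels /u/ and /e/, so it spirantizes to the fricative [x]. /t/ is a stop between vowels /e/ and /u/, so it spirantizes to the fricative [s]. /t/ is a stop between vowels /u/ and /e/, so it spirantizes to the fricative [s]. /sunuketuteg/ → sunuxesuseg.
Rule 3 (high vowel syncope): /u/ is a high vowel flanked by voiceless consonants /s/ and /s/, so it deletes. /sunuxesuseg/ → sunuxesseg.
Rule 4 (final devoicing): /g/ is a voiced obstruent in word-final position, so it devoices to [k]. /sunuxesseg/ → sunuxessek.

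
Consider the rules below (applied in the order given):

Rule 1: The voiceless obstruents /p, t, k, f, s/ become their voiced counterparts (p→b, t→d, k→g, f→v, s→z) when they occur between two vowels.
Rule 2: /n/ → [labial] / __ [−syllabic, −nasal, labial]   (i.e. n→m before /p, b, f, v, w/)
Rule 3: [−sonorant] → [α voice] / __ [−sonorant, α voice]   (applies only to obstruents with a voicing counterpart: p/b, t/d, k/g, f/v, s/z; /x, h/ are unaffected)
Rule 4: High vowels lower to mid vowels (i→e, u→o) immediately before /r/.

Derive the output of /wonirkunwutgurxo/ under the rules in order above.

Rule 1 (intervocalic voicing): no segment meets the environment; /wonirkunwutgurxo/ is unchanged.
Rule 2 (nasal place assimilation): /n/ precedes the labial consonant /w/, so it assimilates in place to [m]. /wonirkunwutgurxo/ → wonirkumwutgurxo.
Rule 3 (regressive voicing assimilation): /t/ precedes the voiced obstruent /g/, so it voices to [d] by assimilation. /wonirkumwutgurxo/ → wonirkumwudgurxo.
Rule 4 (pre-rhotic lowering): /i/ is a high vowel immediately before /r/, so it lowers to [e]. /u/ is a high vowel immediately before /r/, so it lowers to [o]. /wonirkumwudgurxo/ → wonerkumwudgorxo.

wonerkumwudgorxo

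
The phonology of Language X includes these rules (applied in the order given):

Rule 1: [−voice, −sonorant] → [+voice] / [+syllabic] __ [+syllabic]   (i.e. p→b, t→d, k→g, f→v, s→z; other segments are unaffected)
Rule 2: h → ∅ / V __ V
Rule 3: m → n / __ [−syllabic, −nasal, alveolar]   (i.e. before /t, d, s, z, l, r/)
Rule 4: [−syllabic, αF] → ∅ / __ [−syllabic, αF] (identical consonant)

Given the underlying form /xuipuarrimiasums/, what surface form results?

xuibuarimiazuns

Rule 1 (intervocalic voicing): /p/ is a voiceless obstruent between vowels /i/ and /u/, so it voices to [b]. /s/ is a voiceless obstruent between vowels /a/ and /u/, so it voices to [z]. /xuipuarrimiasums/ → xuibuarrimiazums.
Rule 2 (intervocalic h-deletion): no segment meets the environment; /xuibuarrimiazums/ is unchanged.
Rule 3 (nasal place assimilation): /m/ precedes the alveolar consonant /s/, so it assimilates in place to [n]. /xuibuarrimiazums/ → xuibuarrimiazuns.
Rule 4 (degemination): /rr/ is a geminate; the first /r/ deletes. /xuibuarrimiazuns/ → xuibuarimiazuns.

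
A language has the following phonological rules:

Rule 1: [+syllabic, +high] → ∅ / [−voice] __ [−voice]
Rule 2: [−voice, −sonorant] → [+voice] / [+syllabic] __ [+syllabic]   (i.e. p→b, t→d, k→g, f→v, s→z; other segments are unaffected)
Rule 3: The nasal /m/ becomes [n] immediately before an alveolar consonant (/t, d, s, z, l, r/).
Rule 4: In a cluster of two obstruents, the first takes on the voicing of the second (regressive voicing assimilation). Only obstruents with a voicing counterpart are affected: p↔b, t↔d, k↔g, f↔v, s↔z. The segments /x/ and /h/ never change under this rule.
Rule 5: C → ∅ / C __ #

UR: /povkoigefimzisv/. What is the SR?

pofkoigevinziz

Rule 1 (high vowel syncope): no segment meets the environment; /povkoigefimzisv/ is unchanged.
Rule 2 (intervocalic voicing): /f/ is a voiceless obstruent between vowels /e/ and /i/, so it voices to [v]. /povkoigefimzisv/ → povkoigevimzisv.
Rule 3 (nasal place assimilation): /m/ precedes the alveolar consonant /z/, so it assimilates in place to [n]. /povkoigevimzisv/ → povkoigevinzisv.
Rule 4 (regressive voicing assimilation): /v/ precedes the voiceless obstruent /k/, so it devoices to [f] by assimilation. /s/ precedes the voiced obstruent /v/, so it voices to [z] by assimilation. /povkoigevinzisv/ → pofkoigevinzizv.
Rule 5 (final cluster simplification): /v/ is the second consonant of a word-final cluster /zv/, so it deletes. /pofkoigevinzizv/ → pofkoigevinziz.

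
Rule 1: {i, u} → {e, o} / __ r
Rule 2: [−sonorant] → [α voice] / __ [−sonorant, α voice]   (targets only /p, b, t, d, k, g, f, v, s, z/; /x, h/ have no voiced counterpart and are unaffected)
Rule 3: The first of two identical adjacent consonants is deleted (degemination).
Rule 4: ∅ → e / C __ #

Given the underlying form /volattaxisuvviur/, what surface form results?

volataxisuviore

Rule 1 (pre-rhotic lowering): /u/ is a high vowel immediately before /r/, so it lowers to [o]. /volattaxisuvviur/ → volattaxisuvvior.
Rule 2 (regressive voicing assimilation): no segment meets the environment; /volattaxisuvvior/ is unchanged.
Rule 3 (degemination): /tt/ is a geminate; the first /t/ deletes. /vv/ is a geminate; the first /v/ deletes. /volattaxisuvvior/ → volataxisuvior.
Rule 4 (final e-epenthesis): the form ends in the consonant /r/, so [e] is inserted word-finally. /volataxisuvior/ → volataxisuviore.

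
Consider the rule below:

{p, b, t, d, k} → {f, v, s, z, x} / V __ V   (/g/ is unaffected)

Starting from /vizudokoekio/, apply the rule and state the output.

/d/ is a stop between vowels /u/ and /o/, so it spirantizes to the fricative [z].
/k/ is a stop between vowels /o/ and /o/, so it spirantizes to the fricative [x].
/k/ is a stop between vowels /e/ and /i/, so it spirantizes to the fricative [x].
Surface form: [vizuzoxoexio].

vizuzoxoexio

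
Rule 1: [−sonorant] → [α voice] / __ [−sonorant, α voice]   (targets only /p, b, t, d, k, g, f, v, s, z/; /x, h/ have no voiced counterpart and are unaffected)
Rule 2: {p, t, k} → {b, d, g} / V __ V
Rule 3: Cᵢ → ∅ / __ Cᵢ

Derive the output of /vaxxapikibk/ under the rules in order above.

vaxabigipk

Rule 1 (regressive voicing assimilation): /b/ precedes the voiceless obstruent /k/, so it devoices to [p] by assimilation. /vaxxapikibk/ → vaxxapikipk.
Rule 2 (intervocalic voicing): /p/ is a voiceless stop between vowels /a/ and /i/, so it voices to [b]. /k/ is a voiceless stop between vowels /i/ and /i/, so it voices to [g]. /vaxxapikipk/ → vaxxabigipk.
Rule 3 (degemination): /xx/ is a geminate; the first /x/ deletes. /vaxxabigipk/ → vaxabigipk.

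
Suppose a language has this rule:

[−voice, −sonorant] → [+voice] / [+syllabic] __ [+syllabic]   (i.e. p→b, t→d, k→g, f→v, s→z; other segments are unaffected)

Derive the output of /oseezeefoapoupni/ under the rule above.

ozeezeevoaboupni

/s/ is a voiceless obstruent between vowels /o/ and /e/, so it voices to [z].
/f/ is a voiceless obstruent between vowels /e/ and /o/, so it voices to [v].
/p/ is a voiceless obstruent between vowels /a/ and /o/, so it voices to [b].
The other instance of /p/ does not occur in the required environment and remains unchanged.
Surface form: [ozeezeevoaboupni].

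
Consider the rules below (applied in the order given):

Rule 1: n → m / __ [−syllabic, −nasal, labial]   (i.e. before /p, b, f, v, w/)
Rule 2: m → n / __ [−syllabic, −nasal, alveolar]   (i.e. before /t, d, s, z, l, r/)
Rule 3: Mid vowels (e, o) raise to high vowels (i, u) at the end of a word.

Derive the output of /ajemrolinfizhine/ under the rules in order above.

ajenrolimfizhini

Rule 1 (nasal place assimilation): /n/ precedes the labial consonant /f/, so it assimilates in place to [m]. /ajemrolinfizhine/ → ajemrolimfizhine.
Rule 2 (nasal place assimilation): /m/ precedes the alveolar consonant /r/, so it assimilates in place to [n]. /ajemrolimfizhine/ → ajenrolimfizhine.
Rule 3 (final vowel raising): /e/ is a mid vowel in word-final position, so it raises to [i]. /ajenrolimfizhine/ → ajenrolimfizhini.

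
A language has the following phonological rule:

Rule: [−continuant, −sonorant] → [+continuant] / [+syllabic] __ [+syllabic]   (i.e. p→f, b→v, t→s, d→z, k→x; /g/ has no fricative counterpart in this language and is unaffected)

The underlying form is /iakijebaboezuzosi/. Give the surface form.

iaxijevavoezuzosi

/k/ is a stop between vowels /a/ and /i/, so it spirantizes to the fricative [x].
/b/ is a stop between vowels /e/ and /a/, so it spirantizes to the fricative [v].
/b/ is a stop between vowels /a/ and /o/, so it spirantizes to the fricative [v].
Surface form: [iaxijevavoezuzosi].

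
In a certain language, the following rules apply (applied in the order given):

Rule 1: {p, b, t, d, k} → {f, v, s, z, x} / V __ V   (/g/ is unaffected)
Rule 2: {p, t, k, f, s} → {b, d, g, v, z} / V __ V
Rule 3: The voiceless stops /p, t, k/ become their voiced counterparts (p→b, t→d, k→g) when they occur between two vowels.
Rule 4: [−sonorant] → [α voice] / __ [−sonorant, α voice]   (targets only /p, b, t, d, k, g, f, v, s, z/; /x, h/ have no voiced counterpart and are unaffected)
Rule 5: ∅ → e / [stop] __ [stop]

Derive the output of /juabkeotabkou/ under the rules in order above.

Rule 1 (intervocalic spirantization): /t/ is a stop between vowels /o/ and /a/, so it spirantizes to the fricative [s]. /juabkeotabkou/ → juabkeosabkou.
Rule 2 (intervocalic voicing): /s/ is a voiceless obstruent between vowels /o/ and /a/, so it voices to [z]. /juabkeosabkou/ → juabkeozabkou.
Rule 3 (intervocalic voicing): no segment meets the environment; /juabkeozabkou/ is unchanged.
Rule 4 (regressive voicing assimilation): /b/ precedes the voiceless obstruent /k/, so it devoices to [p] by assimilation. /b/ precedes the voiceless obstruent /k/, so it devoices to [p] by assimilation. /juabkeozabkou/ → juapkeozapkou.
Rule 5 (stop-cluster e-epenthesis): /p/ and /k/ form a stop–stop cluster, so [e] is inserted between them. /p/ and /k/ form a stop–stop cluster, so [e] is inserted between them. /juapkeozapkou/ → juapekeozapekou.

juapekeozapekou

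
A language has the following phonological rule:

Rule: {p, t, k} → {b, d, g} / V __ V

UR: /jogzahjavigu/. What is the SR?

No segment of /jogzahjavigu/ meets the structural description of the rule, so the form surfaces unchanged.

jogzahjavigu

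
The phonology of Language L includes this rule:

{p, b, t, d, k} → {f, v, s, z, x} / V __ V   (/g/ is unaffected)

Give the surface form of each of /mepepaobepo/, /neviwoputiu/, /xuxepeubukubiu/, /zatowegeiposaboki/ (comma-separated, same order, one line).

mefefaovefo, neviwofusiu, xuxefeuvuxuviu, zasowegeifosavoxi

/mepepaobepo/: /p/ is a stop between vowels /e/ and /e/, so it spirantizes to the fricative [f]. /p/ is a stop between vowels /e/ and /a/, so it spirantizes to the fricative [f]. /b/ is a stop between vowels /o/ and /e/, so it spirantizes to the fricative [v]. /p/ is a stop between vowels /e/ and /o/, so it spirantizes to the fricative [f]. → [mefefaovefo].
/neviwoputiu/: /p/ is a stop between vowels /o/ and /u/, so it spirantizes to the fricative [f]. /t/ is a stop between vowels /u/ and /i/, so it spirantizes to the fricative [s]. → [neviwofusiu].
/xuxepeubukubiu/: /p/ is a stop between vowels /e/ and /e/, so it spirantizes to the fricative [f]. /b/ is a stop between vowels /u/ and /u/, so it spirantizes to the fricative [v]. /k/ is a stop between vowels /u/ and /u/, so it spirantizes to the fricative [x]. /b/ is a stop between vowels /u/ and /i/, so it spirantizes to the fricative [v]. → [xuxefeuvuxuviu].
/zatowegeiposaboki/: /t/ is a stop between vowels /a/ and /o/, so it spirantizes to the fricative [s]. /p/ is a stop between vowels /i/ and /o/, so it spirantizes to the fricative [f]. /b/ is a stop between vowels /a/ and /o/, so it spirantizes to the fricative [v]. /k/ is a stop between vowels /o/ and /i/, so it spirantizes to the fricative [x]. → [zasowegeifosavoxi].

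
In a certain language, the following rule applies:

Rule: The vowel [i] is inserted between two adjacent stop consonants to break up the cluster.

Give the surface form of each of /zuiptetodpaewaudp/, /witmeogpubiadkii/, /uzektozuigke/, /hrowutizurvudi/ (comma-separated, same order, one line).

/zuiptetodpaewaudp/: /p/ and /t/ form a stop–stop cluster, so [i] is inserted between them. /d/ and /p/ form a stop–stop cluster, so [i] is inserted between them. /d/ and /p/ form a stop–stop cluster, so [i] is inserted between them. → [zuipitetodipaewaudip].
/witmeogpubiadkii/: /g/ and /p/ form a stop–stop cluster, so [i] is inserted between them. /d/ and /k/ form a stop–stop cluster, so [i] is inserted between them. → [witmeogipubiadikii].
/uzektozuigke/: /k/ and /t/ form a stop–stop cluster, so [i] is inserted between them. /g/ and /k/ form a stop–stop cluster, so [i] is inserted between them. → [uzekitozuigike].
/hrowutizurvudi/: the rule's environment is not met; surfaces unchanged as [hrowutizurvudi].

zuipitetodipaewaudip, witmeogipubiadikii, uzekitozuigike, hrowutizurvudi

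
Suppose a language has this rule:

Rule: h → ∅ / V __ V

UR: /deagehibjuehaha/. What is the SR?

/h/ occurs between vowels /e/ and /i/, so it deletes.
/h/ occurs between vowels /e/ and /a/, so it deletes.
/h/ occurs between vowels /a/ and /a/, so it deletes.
Surface form: [deageibjueaa].

deageibjueaa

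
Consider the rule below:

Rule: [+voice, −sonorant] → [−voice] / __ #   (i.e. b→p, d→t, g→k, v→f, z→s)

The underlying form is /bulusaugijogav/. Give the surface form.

Scanning /bulusaugijogav/: /b/ at position 1 is not in the conditioning environment; /g/ at position 8 is not in the conditioning environment; /g/ at position 12 is not in the conditioning environment; /v/ is a voiced obstruent in word-final position, so it devoices to [f].
Result: [bulusaugijogaf].

bulusaugijogaf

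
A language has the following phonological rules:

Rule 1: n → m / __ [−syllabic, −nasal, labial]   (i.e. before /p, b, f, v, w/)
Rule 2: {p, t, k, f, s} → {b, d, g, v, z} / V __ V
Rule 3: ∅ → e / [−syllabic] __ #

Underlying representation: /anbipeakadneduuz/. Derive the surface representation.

Rule 1 (nasal place assimilation): /n/ precedes the labial consonant /b/, so it assimilates in place to [m]. /anbipeakadneduuz/ → ambipeakadneduuz.
Rule 2 (intervocalic voicing): /p/ is a voiceless obstruent between vowels /i/ and /e/, so it voices to [b]. /k/ is a voiceless obstruent between vowels /a/ and /a/, so it voices to [g]. /ambipeakadneduuz/ → ambibeagadneduuz.
Rule 3 (final e-epenthesis): the form ends in the consonant /z/, so [e] is inserted word-finally. /ambibeagadneduuz/ → ambibeagadneduuze.

ambibeagadneduuze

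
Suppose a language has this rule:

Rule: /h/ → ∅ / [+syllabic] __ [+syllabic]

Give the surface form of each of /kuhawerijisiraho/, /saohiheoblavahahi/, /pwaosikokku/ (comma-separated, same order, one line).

/kuhawerijisiraho/: /h/ occurs between vowels /u/ and /a/, so it deletes. /h/ occurs between vowels /a/ and /o/, so it deletes. → [kuawerijisirao].
/saohiheoblavahahi/: /h/ occurs between vowels /o/ and /i/, so it deletes. /h/ occurs between vowels /i/ and /e/, so it deletes. /h/ occurs between vowels /a/ and /a/, so it deletes. /h/ occurs between vowels /a/ and /i/, so it deletes. → [saoieoblavaai].
/pwaosikokku/: the rule's environment is not met; surfaces unchanged as [pwaosikokku].

kuawerijisirao, saoieoblavaai, pwaosikokku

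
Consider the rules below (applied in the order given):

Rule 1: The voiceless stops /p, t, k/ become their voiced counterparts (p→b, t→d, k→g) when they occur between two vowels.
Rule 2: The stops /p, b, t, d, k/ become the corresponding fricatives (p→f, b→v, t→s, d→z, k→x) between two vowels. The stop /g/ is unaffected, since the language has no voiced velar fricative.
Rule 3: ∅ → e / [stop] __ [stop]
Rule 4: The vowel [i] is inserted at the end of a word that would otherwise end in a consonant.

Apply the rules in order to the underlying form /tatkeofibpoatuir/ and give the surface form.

Rule 1 (intervocalic voicing): /t/ is a voiceless stop between vowels /a/ and /u/, so it voices to [d]. /tatkeofibpoatuir/ → tatkeofibpoaduir.
Rule 2 (intervocalic spirantization): /d/ is a stop between vowels /a/ and /u/, so it spirantizes to the fricative [z]. /tatkeofibpoaduir/ → tatkeofibpoazuir.
Rule 3 (stop-cluster e-epenthesis): /t/ and /k/ form a stop–stop cluster, so [e] is inserted between them. /b/ and /p/ form a stop–stop cluster, so [e] is inserted between them. /tatkeofibpoazuir/ → tatekeofibepoazuir.
Rule 4 (final i-epenthesis): the form ends in the consonant /r/, so [i] is inserted word-finally. /tatekeofibepoazuir/ → tatekeofibepoazuiri.

tatekeofibepoazuiri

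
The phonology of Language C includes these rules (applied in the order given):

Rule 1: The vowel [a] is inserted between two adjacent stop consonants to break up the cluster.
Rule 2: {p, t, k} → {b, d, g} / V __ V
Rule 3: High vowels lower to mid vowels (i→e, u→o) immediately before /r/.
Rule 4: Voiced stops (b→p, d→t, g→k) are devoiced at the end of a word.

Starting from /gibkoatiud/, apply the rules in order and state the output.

gibagoadiut

Rule 1 (stop-cluster a-epenthesis): /b/ and /k/ form a stop–stop cluster, so [a] is inserted between them. /gibkoatiud/ → gibakoatiud.
Rule 2 (intervocalic voicing): /k/ is a voiceless stop between vowels /a/ and /o/, so it voices to [g]. /t/ is a voiceless stop between vowels /a/ and /i/, so it voices to [d]. /gibakoatiud/ → gibagoadiud.
Rule 3 (pre-rhotic lowering): no segment meets the environment; /gibagoadiud/ is unchanged.
Rule 4 (final devoicing): /d/ is a voiced stop in word-final position, so it devoices to [t]. /gibagoadiud/ → gibagoadiut.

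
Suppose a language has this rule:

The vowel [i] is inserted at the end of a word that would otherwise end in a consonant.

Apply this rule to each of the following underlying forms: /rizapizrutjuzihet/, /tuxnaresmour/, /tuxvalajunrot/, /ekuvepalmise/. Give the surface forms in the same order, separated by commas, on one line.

rizapizrutjuziheti, tuxnaresmouri, tuxvalajunroti, ekuvepalmise

/rizapizrutjuzihet/: the form ends in the consonant /t/, so [i] is inserted word-finally. → [rizapizrutjuziheti].
/tuxnaresmour/: the form ends in the consonant /r/, so [i] is inserted word-finally. → [tuxnaresmouri].
/tuxvalajunrot/: the form ends in the consonant /t/, so [i] is inserted word-finally. → [tuxvalajunroti].
/ekuvepalmise/: the rule's environment is not met; surfaces unchanged as [ekuvepalmise].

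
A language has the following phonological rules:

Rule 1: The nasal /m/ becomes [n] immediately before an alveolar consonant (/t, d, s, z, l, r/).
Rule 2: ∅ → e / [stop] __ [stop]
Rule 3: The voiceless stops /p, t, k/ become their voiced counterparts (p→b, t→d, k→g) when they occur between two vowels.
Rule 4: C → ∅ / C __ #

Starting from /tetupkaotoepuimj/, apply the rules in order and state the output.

tedubegaodoebuim

Rule 1 (nasal place assimilation): no segment meets the environment; /tetupkaotoepuimj/ is unchanged.
Rule 2 (stop-cluster e-epenthesis): /p/ and /k/ form a stop–stop cluster, so [e] is inserted between them. /tetupkaotoepuimj/ → tetupekaotoepuimj.
Rule 3 (intervocalic voicing): /t/ is a voiceless stop between vowels /e/ and /u/, so it voices to [d]. /p/ is a voiceless stop between vowels /u/ and /e/, so it voices to [b]. /k/ is a voiceless stop between vowels /e/ and /a/, so it voices to [g]. /t/ is a voiceless stop between vowels /o/ and /o/, so it voices to [d]. /p/ is a voiceless stop between vowels /e/ and /u/, so it voices to [b]. /tetupekaotoepuimj/ → tedubegaodoebuimj.
Rule 4 (final cluster simplification): /j/ is the second consonant of a word-final cluster /mj/, so it deletes. /tedubegaodoebuimj/ → tedubegaodoebuim.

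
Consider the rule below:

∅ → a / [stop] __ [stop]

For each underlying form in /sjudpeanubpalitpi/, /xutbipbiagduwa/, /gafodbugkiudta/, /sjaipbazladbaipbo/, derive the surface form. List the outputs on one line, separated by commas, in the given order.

sjudapeanubapalitapi, xutabipabiagaduwa, gafodabugakiudata, sjaipabazladabaipabo

/sjudpeanubpalitpi/: /d/ and /p/ form a stop–stop cluster, so [a] is inserted between them. /b/ and /p/ form a stop–stop cluster, so [a] is inserted between them. /t/ and /p/ form a stop–stop cluster, so [a] is inserted between them. → [sjudapeanubapalitapi].
/xutbipbiagduwa/: /t/ and /b/ form a stop–stop cluster, so [a] is inserted between them. /p/ and /b/ form a stop–stop cluster, so [a] is inserted between them. /g/ and /d/ form a stop–stop cluster, so [a] is inserted between them. → [xutabipabiagaduwa].
/gafodbugkiudta/: /d/ and /b/ form a stop–stop cluster, so [a] is inserted between them. /g/ and /k/ form a stop–stop cluster, so [a] is inserted between them. /d/ and /t/ form a stop–stop cluster, so [a] is inserted between them. → [gafodabugakiudata].
/sjaipbazladbaipbo/: /p/ and /b/ form a stop–stop cluster, so [a] is inserted between them. /d/ and /b/ form a stop–stop cluster, so [a] is inserted between them. /p/ and /b/ form a stop–stop cluster, so [a] is inserted between them. → [sjaipabazladabaipabo].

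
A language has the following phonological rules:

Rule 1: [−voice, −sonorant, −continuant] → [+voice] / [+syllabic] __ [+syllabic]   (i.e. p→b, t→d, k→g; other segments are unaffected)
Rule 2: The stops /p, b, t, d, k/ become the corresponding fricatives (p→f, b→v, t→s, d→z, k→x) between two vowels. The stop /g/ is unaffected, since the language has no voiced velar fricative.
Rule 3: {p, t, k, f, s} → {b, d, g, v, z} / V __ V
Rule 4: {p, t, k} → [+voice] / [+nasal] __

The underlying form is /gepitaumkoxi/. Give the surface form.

gevizaumgoxi

Rule 1 (intervocalic voicing): /p/ is a voiceless stop between vowels /e/ and /i/, so it voices to [b]. /t/ is a voiceless stop between vowels /i/ and /a/, so it voices to [d]. /gepitaumkoxi/ → gebidaumkoxi.
Rule 2 (intervocalic spirantization): /b/ is a stop between vowels /e/ and /i/, so it spirantizes to the fricative [v]. /d/ is a stop between vowels /i/ and /a/, so it spirantizes to the fricative [z]. /gebidaumkoxi/ → gevizaumkoxi.
Rule 3 (intervocalic voicing): no segment meets the environment; /gevizaumkoxi/ is unchanged.
Rule 4 (post-nasal voicing): /k/ is a voiceless stop immediately after the nasal /m/, so it voices to [g]. /gevizaumkoxi/ → gevizaumgoxi.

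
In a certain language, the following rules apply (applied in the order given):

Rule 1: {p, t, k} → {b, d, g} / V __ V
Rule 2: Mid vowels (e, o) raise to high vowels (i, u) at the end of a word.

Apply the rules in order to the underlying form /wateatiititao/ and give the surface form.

Rule 1 (intervocalic voicing): /t/ is a voiceless stop between vowels /a/ and /e/, so it voices to [d]. /t/ is a voiceless stop between vowels /a/ and /i/, so it voices to [d]. /t/ is a voiceless stop between vowels /i/ and /i/, so it voices to [d]. /t/ is a voiceless stop between vowels /i/ and /a/, so it voices to [d]. /wateatiititao/ → wadeadiididao.
Rule 2 (final vowel raising): /o/ is a mid vowel in word-final position, so it raises to [u]. /wadeadiididao/ → wadeadiididau.

wadeadiididau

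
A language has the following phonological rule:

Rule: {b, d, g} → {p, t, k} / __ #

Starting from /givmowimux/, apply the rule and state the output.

No segment of /givmowimux/ meets the structural description of the rule, so the form surfaces unchanged.

givmowimux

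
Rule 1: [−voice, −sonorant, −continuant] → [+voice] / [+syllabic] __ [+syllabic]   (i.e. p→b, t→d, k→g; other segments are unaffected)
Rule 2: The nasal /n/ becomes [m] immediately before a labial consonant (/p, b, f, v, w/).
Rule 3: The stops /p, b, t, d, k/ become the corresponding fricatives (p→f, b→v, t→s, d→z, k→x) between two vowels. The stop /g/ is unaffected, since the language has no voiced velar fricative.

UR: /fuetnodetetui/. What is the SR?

fuetnozezezui

Rule 1 (intervocalic voicing): /t/ is a voiceless stop between vowels /e/ and /e/, so it voices to [d]. /t/ is a voiceless stop between vowels /e/ and /u/, so it voices to [d]. /fuetnodetetui/ → fuetnodededui.
Rule 2 (nasal place assimilation): no segment meets the environment; /fuetnodededui/ is unchanged.
Rule 3 (intervocalic spirantization): /d/ is a stop between vowels /o/ and /e/, so it spirantizes to the fricative [z]. /d/ is a stop between vowels /e/ and /e/, so it spirantizes to the fricative [z]. /d/ is a stop between vowels /e/ and /u/, so it spirantizes to the fricative [z]. /fuetnodededui/ → fuetnozezezui.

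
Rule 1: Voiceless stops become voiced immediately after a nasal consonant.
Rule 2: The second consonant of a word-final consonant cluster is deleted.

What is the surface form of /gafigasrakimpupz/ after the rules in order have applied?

Rule 1 (post-nasal voicing): /p/ is a voiceless stop immediately after the nasal /m/, so it voices to [b]. /gafigasrakimpupz/ → gafigasrakimbupz.
Rule 2 (final cluster simplification): /z/ is the second consonant of a word-final cluster /pz/, so it deletes. /gafigasrakimbupz/ → gafigasrakimbup.

gafigasrakimbup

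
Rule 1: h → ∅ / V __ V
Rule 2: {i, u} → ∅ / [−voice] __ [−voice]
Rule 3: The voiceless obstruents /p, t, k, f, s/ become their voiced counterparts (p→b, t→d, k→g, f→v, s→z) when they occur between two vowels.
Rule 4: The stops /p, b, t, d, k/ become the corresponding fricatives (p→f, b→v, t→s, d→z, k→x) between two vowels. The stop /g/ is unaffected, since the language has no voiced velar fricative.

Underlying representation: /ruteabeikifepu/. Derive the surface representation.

ruzeaveikfevu

Rule 1 (intervocalic h-deletion): no segment meets the environment; /ruteabeikifepu/ is unchanged.
Rule 2 (high vowel syncope): /i/ is a high vowel flanked by voiceless consonants /k/ and /f/, so it deletes. /ruteabeikifepu/ → ruteabeikfepu.
Rule 3 (intervocalic voicing): /t/ is a voiceless obstruent between vowels /u/ and /e/, so it voices to [d]. /p/ is a voiceless obstruent between vowels /e/ and /u/, so it voices to [b]. /ruteabeikfepu/ → rudeabeikfebu.
Rule 4 (intervocalic spirantization): /d/ is a stop between vowels /u/ and /e/, so it spirantizes to the fricative [z]. /b/ is a stop between vowels /a/ and /e/, so it spirantizes to the fricative [v]. /b/ is a stop between vowels /e/ and /u/, so it spirantizes to the fricative [v]. /rudeabeikfebu/ → ruzeaveikfevu.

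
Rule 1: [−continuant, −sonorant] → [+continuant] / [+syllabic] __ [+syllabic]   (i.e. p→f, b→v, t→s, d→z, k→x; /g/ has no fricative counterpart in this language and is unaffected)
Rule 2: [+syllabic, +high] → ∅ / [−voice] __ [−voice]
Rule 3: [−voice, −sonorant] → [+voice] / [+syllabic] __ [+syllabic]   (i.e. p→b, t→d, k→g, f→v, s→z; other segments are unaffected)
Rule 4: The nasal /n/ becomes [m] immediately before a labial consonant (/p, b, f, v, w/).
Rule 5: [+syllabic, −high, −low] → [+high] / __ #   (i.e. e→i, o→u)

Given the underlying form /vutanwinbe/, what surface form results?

vuzamwimbi

Rule 1 (intervocalic spirantization): /t/ is a stop between vowels /u/ and /a/, so it spirantizes to the fricative [s]. /vutanwinbe/ → vusanwinbe.
Rule 2 (high vowel syncope): no segment meets the environment; /vusanwinbe/ is unchanged.
Rule 3 (intervocalic voicing): /s/ is a voiceless obstruent between vowels /u/ and /a/, so it voices to [z]. /vusanwinbe/ → vuzanwinbe.
Rule 4 (nasal place assimilation): /n/ precedes the labial consonant /w/, so it assimilates in place to [m]. /n/ precedes the labial consonant /b/, so it assimilates in place to [m]. /vuzanwinbe/ → vuzamwimbe.
Rule 5 (final vowel raising): /e/ is a mid vowel in word-final position, so it raises to [i]. /vuzamwimbe/ → vuzamwimbi.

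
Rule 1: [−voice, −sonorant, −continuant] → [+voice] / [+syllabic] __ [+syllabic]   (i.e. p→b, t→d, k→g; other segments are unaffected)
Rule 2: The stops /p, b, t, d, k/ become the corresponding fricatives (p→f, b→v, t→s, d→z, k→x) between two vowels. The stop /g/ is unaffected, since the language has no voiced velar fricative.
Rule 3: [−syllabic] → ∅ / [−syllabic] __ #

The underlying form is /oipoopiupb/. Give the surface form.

Rule 1 (intervocalic voicing): /p/ is a voiceless stop between vowels /i/ and /o/, so it voices to [b]. /p/ is a voiceless stop between vowels /o/ and /i/, so it voices to [b]. /oipoopiupb/ → oiboobiupb.
Rule 2 (intervocalic spirantization): /b/ is a stop between vowels /i/ and /o/, so it spirantizes to the fricative [v]. /b/ is a stop between vowels /o/ and /i/, so it spirantizes to the fricative [v]. /oiboobiupb/ → oivooviupb.
Rule 3 (final cluster simplification): /b/ is the second consonant of a word-final cluster /pb/, so it deletes. /oivooviupb/ → oivooviup.

oivooviup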